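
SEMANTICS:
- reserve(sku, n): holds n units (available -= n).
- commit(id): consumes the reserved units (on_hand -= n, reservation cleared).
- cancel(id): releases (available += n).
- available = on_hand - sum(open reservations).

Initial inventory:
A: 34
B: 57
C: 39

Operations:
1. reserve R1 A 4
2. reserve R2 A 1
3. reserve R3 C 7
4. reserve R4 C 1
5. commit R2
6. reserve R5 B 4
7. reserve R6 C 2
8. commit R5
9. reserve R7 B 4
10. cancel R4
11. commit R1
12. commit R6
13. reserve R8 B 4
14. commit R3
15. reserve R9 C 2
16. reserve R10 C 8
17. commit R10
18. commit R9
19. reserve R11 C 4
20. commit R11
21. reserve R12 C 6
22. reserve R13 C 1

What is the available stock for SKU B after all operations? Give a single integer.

Step 1: reserve R1 A 4 -> on_hand[A=34 B=57 C=39] avail[A=30 B=57 C=39] open={R1}
Step 2: reserve R2 A 1 -> on_hand[A=34 B=57 C=39] avail[A=29 B=57 C=39] open={R1,R2}
Step 3: reserve R3 C 7 -> on_hand[A=34 B=57 C=39] avail[A=29 B=57 C=32] open={R1,R2,R3}
Step 4: reserve R4 C 1 -> on_hand[A=34 B=57 C=39] avail[A=29 B=57 C=31] open={R1,R2,R3,R4}
Step 5: commit R2 -> on_hand[A=33 B=57 C=39] avail[A=29 B=57 C=31] open={R1,R3,R4}
Step 6: reserve R5 B 4 -> on_hand[A=33 B=57 C=39] avail[A=29 B=53 C=31] open={R1,R3,R4,R5}
Step 7: reserve R6 C 2 -> on_hand[A=33 B=57 C=39] avail[A=29 B=53 C=29] open={R1,R3,R4,R5,R6}
Step 8: commit R5 -> on_hand[A=33 B=53 C=39] avail[A=29 B=53 C=29] open={R1,R3,R4,R6}
Step 9: reserve R7 B 4 -> on_hand[A=33 B=53 C=39] avail[A=29 B=49 C=29] open={R1,R3,R4,R6,R7}
Step 10: cancel R4 -> on_hand[A=33 B=53 C=39] avail[A=29 B=49 C=30] open={R1,R3,R6,R7}
Step 11: commit R1 -> on_hand[A=29 B=53 C=39] avail[A=29 B=49 C=30] open={R3,R6,R7}
Step 12: commit R6 -> on_hand[A=29 B=53 C=37] avail[A=29 B=49 C=30] open={R3,R7}
Step 13: reserve R8 B 4 -> on_hand[A=29 B=53 C=37] avail[A=29 B=45 C=30] open={R3,R7,R8}
Step 14: commit R3 -> on_hand[A=29 B=53 C=30] avail[A=29 B=45 C=30] open={R7,R8}
Step 15: reserve R9 C 2 -> on_hand[A=29 B=53 C=30] avail[A=29 B=45 C=28] open={R7,R8,R9}
Step 16: reserve R10 C 8 -> on_hand[A=29 B=53 C=30] avail[A=29 B=45 C=20] open={R10,R7,R8,R9}
Step 17: commit R10 -> on_hand[A=29 B=53 C=22] avail[A=29 B=45 C=20] open={R7,R8,R9}
Step 18: commit R9 -> on_hand[A=29 B=53 C=20] avail[A=29 B=45 C=20] open={R7,R8}
Step 19: reserve R11 C 4 -> on_hand[A=29 B=53 C=20] avail[A=29 B=45 C=16] open={R11,R7,R8}
Step 20: commit R11 -> on_hand[A=29 B=53 C=16] avail[A=29 B=45 C=16] open={R7,R8}
Step 21: reserve R12 C 6 -> on_hand[A=29 B=53 C=16] avail[A=29 B=45 C=10] open={R12,R7,R8}
Step 22: reserve R13 C 1 -> on_hand[A=29 B=53 C=16] avail[A=29 B=45 C=9] open={R12,R13,R7,R8}
Final available[B] = 45

Answer: 45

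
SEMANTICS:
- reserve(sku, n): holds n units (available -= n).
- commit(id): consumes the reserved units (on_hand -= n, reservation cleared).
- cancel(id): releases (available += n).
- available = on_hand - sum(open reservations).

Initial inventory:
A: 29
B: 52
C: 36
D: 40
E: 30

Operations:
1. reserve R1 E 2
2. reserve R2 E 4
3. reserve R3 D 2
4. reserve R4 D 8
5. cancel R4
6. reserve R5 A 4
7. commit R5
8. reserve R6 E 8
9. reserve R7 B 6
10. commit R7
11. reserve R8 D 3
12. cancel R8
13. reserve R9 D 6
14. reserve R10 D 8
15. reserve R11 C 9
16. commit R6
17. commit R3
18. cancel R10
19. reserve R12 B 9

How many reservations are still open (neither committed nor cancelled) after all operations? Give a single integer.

Answer: 5

Derivation:
Step 1: reserve R1 E 2 -> on_hand[A=29 B=52 C=36 D=40 E=30] avail[A=29 B=52 C=36 D=40 E=28] open={R1}
Step 2: reserve R2 E 4 -> on_hand[A=29 B=52 C=36 D=40 E=30] avail[A=29 B=52 C=36 D=40 E=24] open={R1,R2}
Step 3: reserve R3 D 2 -> on_hand[A=29 B=52 C=36 D=40 E=30] avail[A=29 B=52 C=36 D=38 E=24] open={R1,R2,R3}
Step 4: reserve R4 D 8 -> on_hand[A=29 B=52 C=36 D=40 E=30] avail[A=29 B=52 C=36 D=30 E=24] open={R1,R2,R3,R4}
Step 5: cancel R4 -> on_hand[A=29 B=52 C=36 D=40 E=30] avail[A=29 B=52 C=36 D=38 E=24] open={R1,R2,R3}
Step 6: reserve R5 A 4 -> on_hand[A=29 B=52 C=36 D=40 E=30] avail[A=25 B=52 C=36 D=38 E=24] open={R1,R2,R3,R5}
Step 7: commit R5 -> on_hand[A=25 B=52 C=36 D=40 E=30] avail[A=25 B=52 C=36 D=38 E=24] open={R1,R2,R3}
Step 8: reserve R6 E 8 -> on_hand[A=25 B=52 C=36 D=40 E=30] avail[A=25 B=52 C=36 D=38 E=16] open={R1,R2,R3,R6}
Step 9: reserve R7 B 6 -> on_hand[A=25 B=52 C=36 D=40 E=30] avail[A=25 B=46 C=36 D=38 E=16] open={R1,R2,R3,R6,R7}
Step 10: commit R7 -> on_hand[A=25 B=46 C=36 D=40 E=30] avail[A=25 B=46 C=36 D=38 E=16] open={R1,R2,R3,R6}
Step 11: reserve R8 D 3 -> on_hand[A=25 B=46 C=36 D=40 E=30] avail[A=25 B=46 C=36 D=35 E=16] open={R1,R2,R3,R6,R8}
Step 12: cancel R8 -> on_hand[A=25 B=46 C=36 D=40 E=30] avail[A=25 B=46 C=36 D=38 E=16] open={R1,R2,R3,R6}
Step 13: reserve R9 D 6 -> on_hand[A=25 B=46 C=36 D=40 E=30] avail[A=25 B=46 C=36 D=32 E=16] open={R1,R2,R3,R6,R9}
Step 14: reserve R10 D 8 -> on_hand[A=25 B=46 C=36 D=40 E=30] avail[A=25 B=46 C=36 D=24 E=16] open={R1,R10,R2,R3,R6,R9}
Step 15: reserve R11 C 9 -> on_hand[A=25 B=46 C=36 D=40 E=30] avail[A=25 B=46 C=27 D=24 E=16] open={R1,R10,R11,R2,R3,R6,R9}
Step 16: commit R6 -> on_hand[A=25 B=46 C=36 D=40 E=22] avail[A=25 B=46 C=27 D=24 E=16] open={R1,R10,R11,R2,R3,R9}
Step 17: commit R3 -> on_hand[A=25 B=46 C=36 D=38 E=22] avail[A=25 B=46 C=27 D=24 E=16] open={R1,R10,R11,R2,R9}
Step 18: cancel R10 -> on_hand[A=25 B=46 C=36 D=38 E=22] avail[A=25 B=46 C=27 D=32 E=16] open={R1,R11,R2,R9}
Step 19: reserve R12 B 9 -> on_hand[A=25 B=46 C=36 D=38 E=22] avail[A=25 B=37 C=27 D=32 E=16] open={R1,R11,R12,R2,R9}
Open reservations: ['R1', 'R11', 'R12', 'R2', 'R9'] -> 5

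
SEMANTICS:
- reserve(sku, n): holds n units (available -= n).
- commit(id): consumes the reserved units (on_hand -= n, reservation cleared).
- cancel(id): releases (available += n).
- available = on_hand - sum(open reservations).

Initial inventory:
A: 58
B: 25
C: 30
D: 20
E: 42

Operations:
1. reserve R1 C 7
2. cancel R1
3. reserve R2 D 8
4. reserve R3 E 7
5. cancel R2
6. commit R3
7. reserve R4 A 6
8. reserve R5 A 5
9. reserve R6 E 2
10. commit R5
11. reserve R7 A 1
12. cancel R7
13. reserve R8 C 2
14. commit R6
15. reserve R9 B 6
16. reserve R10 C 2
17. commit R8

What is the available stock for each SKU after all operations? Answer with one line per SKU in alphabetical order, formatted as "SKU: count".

Answer: A: 47
B: 19
C: 26
D: 20
E: 33

Derivation:
Step 1: reserve R1 C 7 -> on_hand[A=58 B=25 C=30 D=20 E=42] avail[A=58 B=25 C=23 D=20 E=42] open={R1}
Step 2: cancel R1 -> on_hand[A=58 B=25 C=30 D=20 E=42] avail[A=58 B=25 C=30 D=20 E=42] open={}
Step 3: reserve R2 D 8 -> on_hand[A=58 B=25 C=30 D=20 E=42] avail[A=58 B=25 C=30 D=12 E=42] open={R2}
Step 4: reserve R3 E 7 -> on_hand[A=58 B=25 C=30 D=20 E=42] avail[A=58 B=25 C=30 D=12 E=35] open={R2,R3}
Step 5: cancel R2 -> on_hand[A=58 B=25 C=30 D=20 E=42] avail[A=58 B=25 C=30 D=20 E=35] open={R3}
Step 6: commit R3 -> on_hand[A=58 B=25 C=30 D=20 E=35] avail[A=58 B=25 C=30 D=20 E=35] open={}
Step 7: reserve R4 A 6 -> on_hand[A=58 B=25 C=30 D=20 E=35] avail[A=52 B=25 C=30 D=20 E=35] open={R4}
Step 8: reserve R5 A 5 -> on_hand[A=58 B=25 C=30 D=20 E=35] avail[A=47 B=25 C=30 D=20 E=35] open={R4,R5}
Step 9: reserve R6 E 2 -> on_hand[A=58 B=25 C=30 D=20 E=35] avail[A=47 B=25 C=30 D=20 E=33] open={R4,R5,R6}
Step 10: commit R5 -> on_hand[A=53 B=25 C=30 D=20 E=35] avail[A=47 B=25 C=30 D=20 E=33] open={R4,R6}
Step 11: reserve R7 A 1 -> on_hand[A=53 B=25 C=30 D=20 E=35] avail[A=46 B=25 C=30 D=20 E=33] open={R4,R6,R7}
Step 12: cancel R7 -> on_hand[A=53 B=25 C=30 D=20 E=35] avail[A=47 B=25 C=30 D=20 E=33] open={R4,R6}
Step 13: reserve R8 C 2 -> on_hand[A=53 B=25 C=30 D=20 E=35] avail[A=47 B=25 C=28 D=20 E=33] open={R4,R6,R8}
Step 14: commit R6 -> on_hand[A=53 B=25 C=30 D=20 E=33] avail[A=47 B=25 C=28 D=20 E=33] open={R4,R8}
Step 15: reserve R9 B 6 -> on_hand[A=53 B=25 C=30 D=20 E=33] avail[A=47 B=19 C=28 D=20 E=33] open={R4,R8,R9}
Step 16: reserve R10 C 2 -> on_hand[A=53 B=25 C=30 D=20 E=33] avail[A=47 B=19 C=26 D=20 E=33] open={R10,R4,R8,R9}
Step 17: commit R8 -> on_hand[A=53 B=25 C=28 D=20 E=33] avail[A=47 B=19 C=26 D=20 E=33] open={R10,R4,R9}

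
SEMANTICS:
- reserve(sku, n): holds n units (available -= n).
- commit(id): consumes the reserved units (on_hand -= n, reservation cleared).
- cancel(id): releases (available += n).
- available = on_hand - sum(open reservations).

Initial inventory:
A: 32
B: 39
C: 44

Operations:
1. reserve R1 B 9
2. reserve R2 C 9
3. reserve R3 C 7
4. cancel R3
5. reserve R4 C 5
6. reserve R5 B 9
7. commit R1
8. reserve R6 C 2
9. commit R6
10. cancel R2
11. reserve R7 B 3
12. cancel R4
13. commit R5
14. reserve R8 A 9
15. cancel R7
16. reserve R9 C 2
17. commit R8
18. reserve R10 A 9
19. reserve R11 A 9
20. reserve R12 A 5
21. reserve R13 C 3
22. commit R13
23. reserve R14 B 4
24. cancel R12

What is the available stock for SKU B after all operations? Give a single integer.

Answer: 17

Derivation:
Step 1: reserve R1 B 9 -> on_hand[A=32 B=39 C=44] avail[A=32 B=30 C=44] open={R1}
Step 2: reserve R2 C 9 -> on_hand[A=32 B=39 C=44] avail[A=32 B=30 C=35] open={R1,R2}
Step 3: reserve R3 C 7 -> on_hand[A=32 B=39 C=44] avail[A=32 B=30 C=28] open={R1,R2,R3}
Step 4: cancel R3 -> on_hand[A=32 B=39 C=44] avail[A=32 B=30 C=35] open={R1,R2}
Step 5: reserve R4 C 5 -> on_hand[A=32 B=39 C=44] avail[A=32 B=30 C=30] open={R1,R2,R4}
Step 6: reserve R5 B 9 -> on_hand[A=32 B=39 C=44] avail[A=32 B=21 C=30] open={R1,R2,R4,R5}
Step 7: commit R1 -> on_hand[A=32 B=30 C=44] avail[A=32 B=21 C=30] open={R2,R4,R5}
Step 8: reserve R6 C 2 -> on_hand[A=32 B=30 C=44] avail[A=32 B=21 C=28] open={R2,R4,R5,R6}
Step 9: commit R6 -> on_hand[A=32 B=30 C=42] avail[A=32 B=21 C=28] open={R2,R4,R5}
Step 10: cancel R2 -> on_hand[A=32 B=30 C=42] avail[A=32 B=21 C=37] open={R4,R5}
Step 11: reserve R7 B 3 -> on_hand[A=32 B=30 C=42] avail[A=32 B=18 C=37] open={R4,R5,R7}
Step 12: cancel R4 -> on_hand[A=32 B=30 C=42] avail[A=32 B=18 C=42] open={R5,R7}
Step 13: commit R5 -> on_hand[A=32 B=21 C=42] avail[A=32 B=18 C=42] open={R7}
Step 14: reserve R8 A 9 -> on_hand[A=32 B=21 C=42] avail[A=23 B=18 C=42] open={R7,R8}
Step 15: cancel R7 -> on_hand[A=32 B=21 C=42] avail[A=23 B=21 C=42] open={R8}
Step 16: reserve R9 C 2 -> on_hand[A=32 B=21 C=42] avail[A=23 B=21 C=40] open={R8,R9}
Step 17: commit R8 -> on_hand[A=23 B=21 C=42] avail[A=23 B=21 C=40] open={R9}
Step 18: reserve R10 A 9 -> on_hand[A=23 B=21 C=42] avail[A=14 B=21 C=40] open={R10,R9}
Step 19: reserve R11 A 9 -> on_hand[A=23 B=21 C=42] avail[A=5 B=21 C=40] open={R10,R11,R9}
Step 20: reserve R12 A 5 -> on_hand[A=23 B=21 C=42] avail[A=0 B=21 C=40] open={R10,R11,R12,R9}
Step 21: reserve R13 C 3 -> on_hand[A=23 B=21 C=42] avail[A=0 B=21 C=37] open={R10,R11,R12,R13,R9}
Step 22: commit R13 -> on_hand[A=23 B=21 C=39] avail[A=0 B=21 C=37] open={R10,R11,R12,R9}
Step 23: reserve R14 B 4 -> on_hand[A=23 B=21 C=39] avail[A=0 B=17 C=37] open={R10,R11,R12,R14,R9}
Step 24: cancel R12 -> on_hand[A=23 B=21 C=39] avail[A=5 B=17 C=37] open={R10,R11,R14,R9}
Final available[B] = 17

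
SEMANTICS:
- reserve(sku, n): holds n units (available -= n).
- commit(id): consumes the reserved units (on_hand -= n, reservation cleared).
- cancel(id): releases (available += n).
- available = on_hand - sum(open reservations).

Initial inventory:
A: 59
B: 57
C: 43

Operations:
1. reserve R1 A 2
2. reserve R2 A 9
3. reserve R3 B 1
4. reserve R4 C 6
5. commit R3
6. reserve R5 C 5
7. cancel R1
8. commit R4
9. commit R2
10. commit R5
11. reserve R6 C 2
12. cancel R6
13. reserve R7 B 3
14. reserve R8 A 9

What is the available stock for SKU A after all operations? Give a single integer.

Step 1: reserve R1 A 2 -> on_hand[A=59 B=57 C=43] avail[A=57 B=57 C=43] open={R1}
Step 2: reserve R2 A 9 -> on_hand[A=59 B=57 C=43] avail[A=48 B=57 C=43] open={R1,R2}
Step 3: reserve R3 B 1 -> on_hand[A=59 B=57 C=43] avail[A=48 B=56 C=43] open={R1,R2,R3}
Step 4: reserve R4 C 6 -> on_hand[A=59 B=57 C=43] avail[A=48 B=56 C=37] open={R1,R2,R3,R4}
Step 5: commit R3 -> on_hand[A=59 B=56 C=43] avail[A=48 B=56 C=37] open={R1,R2,R4}
Step 6: reserve R5 C 5 -> on_hand[A=59 B=56 C=43] avail[A=48 B=56 C=32] open={R1,R2,R4,R5}
Step 7: cancel R1 -> on_hand[A=59 B=56 C=43] avail[A=50 B=56 C=32] open={R2,R4,R5}
Step 8: commit R4 -> on_hand[A=59 B=56 C=37] avail[A=50 B=56 C=32] open={R2,R5}
Step 9: commit R2 -> on_hand[A=50 B=56 C=37] avail[A=50 B=56 C=32] open={R5}
Step 10: commit R5 -> on_hand[A=50 B=56 C=32] avail[A=50 B=56 C=32] open={}
Step 11: reserve R6 C 2 -> on_hand[A=50 B=56 C=32] avail[A=50 B=56 C=30] open={R6}
Step 12: cancel R6 -> on_hand[A=50 B=56 C=32] avail[A=50 B=56 C=32] open={}
Step 13: reserve R7 B 3 -> on_hand[A=50 B=56 C=32] avail[A=50 B=53 C=32] open={R7}
Step 14: reserve R8 A 9 -> on_hand[A=50 B=56 C=32] avail[A=41 B=53 C=32] open={R7,R8}
Final available[A] = 41

Answer: 41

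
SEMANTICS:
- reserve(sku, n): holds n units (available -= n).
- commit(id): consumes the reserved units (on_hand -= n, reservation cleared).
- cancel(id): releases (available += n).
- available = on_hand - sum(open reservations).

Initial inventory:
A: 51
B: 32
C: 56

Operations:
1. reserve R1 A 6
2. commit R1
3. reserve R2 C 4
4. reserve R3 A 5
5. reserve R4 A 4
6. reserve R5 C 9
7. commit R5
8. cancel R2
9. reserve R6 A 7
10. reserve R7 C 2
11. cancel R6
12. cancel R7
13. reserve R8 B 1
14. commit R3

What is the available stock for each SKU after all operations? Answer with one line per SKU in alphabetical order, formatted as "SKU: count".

Answer: A: 36
B: 31
C: 47

Derivation:
Step 1: reserve R1 A 6 -> on_hand[A=51 B=32 C=56] avail[A=45 B=32 C=56] open={R1}
Step 2: commit R1 -> on_hand[A=45 B=32 C=56] avail[A=45 B=32 C=56] open={}
Step 3: reserve R2 C 4 -> on_hand[A=45 B=32 C=56] avail[A=45 B=32 C=52] open={R2}
Step 4: reserve R3 A 5 -> on_hand[A=45 B=32 C=56] avail[A=40 B=32 C=52] open={R2,R3}
Step 5: reserve R4 A 4 -> on_hand[A=45 B=32 C=56] avail[A=36 B=32 C=52] open={R2,R3,R4}
Step 6: reserve R5 C 9 -> on_hand[A=45 B=32 C=56] avail[A=36 B=32 C=43] open={R2,R3,R4,R5}
Step 7: commit R5 -> on_hand[A=45 B=32 C=47] avail[A=36 B=32 C=43] open={R2,R3,R4}
Step 8: cancel R2 -> on_hand[A=45 B=32 C=47] avail[A=36 B=32 C=47] open={R3,R4}
Step 9: reserve R6 A 7 -> on_hand[A=45 B=32 C=47] avail[A=29 B=32 C=47] open={R3,R4,R6}
Step 10: reserve R7 C 2 -> on_hand[A=45 B=32 C=47] avail[A=29 B=32 C=45] open={R3,R4,R6,R7}
Step 11: cancel R6 -> on_hand[A=45 B=32 C=47] avail[A=36 B=32 C=45] open={R3,R4,R7}
Step 12: cancel R7 -> on_hand[A=45 B=32 C=47] avail[A=36 B=32 C=47] open={R3,R4}
Step 13: reserve R8 B 1 -> on_hand[A=45 B=32 C=47] avail[A=36 B=31 C=47] open={R3,R4,R8}
Step 14: commit R3 -> on_hand[A=40 B=32 C=47] avail[A=36 B=31 C=47] open={R4,R8}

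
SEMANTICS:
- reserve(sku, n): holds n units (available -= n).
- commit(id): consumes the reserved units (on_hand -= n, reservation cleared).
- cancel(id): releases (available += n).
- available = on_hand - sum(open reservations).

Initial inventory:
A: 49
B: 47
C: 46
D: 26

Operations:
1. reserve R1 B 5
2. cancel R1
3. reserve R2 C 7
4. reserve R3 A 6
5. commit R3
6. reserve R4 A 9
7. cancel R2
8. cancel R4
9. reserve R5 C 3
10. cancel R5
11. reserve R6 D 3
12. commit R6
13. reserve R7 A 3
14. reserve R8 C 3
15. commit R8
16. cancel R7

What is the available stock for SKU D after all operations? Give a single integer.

Step 1: reserve R1 B 5 -> on_hand[A=49 B=47 C=46 D=26] avail[A=49 B=42 C=46 D=26] open={R1}
Step 2: cancel R1 -> on_hand[A=49 B=47 C=46 D=26] avail[A=49 B=47 C=46 D=26] open={}
Step 3: reserve R2 C 7 -> on_hand[A=49 B=47 C=46 D=26] avail[A=49 B=47 C=39 D=26] open={R2}
Step 4: reserve R3 A 6 -> on_hand[A=49 B=47 C=46 D=26] avail[A=43 B=47 C=39 D=26] open={R2,R3}
Step 5: commit R3 -> on_hand[A=43 B=47 C=46 D=26] avail[A=43 B=47 C=39 D=26] open={R2}
Step 6: reserve R4 A 9 -> on_hand[A=43 B=47 C=46 D=26] avail[A=34 B=47 C=39 D=26] open={R2,R4}
Step 7: cancel R2 -> on_hand[A=43 B=47 C=46 D=26] avail[A=34 B=47 C=46 D=26] open={R4}
Step 8: cancel R4 -> on_hand[A=43 B=47 C=46 D=26] avail[A=43 B=47 C=46 D=26] open={}
Step 9: reserve R5 C 3 -> on_hand[A=43 B=47 C=46 D=26] avail[A=43 B=47 C=43 D=26] open={R5}
Step 10: cancel R5 -> on_hand[A=43 B=47 C=46 D=26] avail[A=43 B=47 C=46 D=26] open={}
Step 11: reserve R6 D 3 -> on_hand[A=43 B=47 C=46 D=26] avail[A=43 B=47 C=46 D=23] open={R6}
Step 12: commit R6 -> on_hand[A=43 B=47 C=46 D=23] avail[A=43 B=47 C=46 D=23] open={}
Step 13: reserve R7 A 3 -> on_hand[A=43 B=47 C=46 D=23] avail[A=40 B=47 C=46 D=23] open={R7}
Step 14: reserve R8 C 3 -> on_hand[A=43 B=47 C=46 D=23] avail[A=40 B=47 C=43 D=23] open={R7,R8}
Step 15: commit R8 -> on_hand[A=43 B=47 C=43 D=23] avail[A=40 B=47 C=43 D=23] open={R7}
Step 16: cancel R7 -> on_hand[A=43 B=47 C=43 D=23] avail[A=43 B=47 C=43 D=23] open={}
Final available[D] = 23

Answer: 23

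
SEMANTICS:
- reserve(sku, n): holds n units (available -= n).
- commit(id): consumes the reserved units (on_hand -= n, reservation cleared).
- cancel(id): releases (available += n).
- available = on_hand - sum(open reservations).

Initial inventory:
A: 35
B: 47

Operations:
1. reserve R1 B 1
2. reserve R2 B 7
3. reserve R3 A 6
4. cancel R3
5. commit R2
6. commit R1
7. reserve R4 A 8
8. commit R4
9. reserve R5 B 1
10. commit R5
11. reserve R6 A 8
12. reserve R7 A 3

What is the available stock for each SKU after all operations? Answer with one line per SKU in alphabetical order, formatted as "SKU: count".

Answer: A: 16
B: 38

Derivation:
Step 1: reserve R1 B 1 -> on_hand[A=35 B=47] avail[A=35 B=46] open={R1}
Step 2: reserve R2 B 7 -> on_hand[A=35 B=47] avail[A=35 B=39] open={R1,R2}
Step 3: reserve R3 A 6 -> on_hand[A=35 B=47] avail[A=29 B=39] open={R1,R2,R3}
Step 4: cancel R3 -> on_hand[A=35 B=47] avail[A=35 B=39] open={R1,R2}
Step 5: commit R2 -> on_hand[A=35 B=40] avail[A=35 B=39] open={R1}
Step 6: commit R1 -> on_hand[A=35 B=39] avail[A=35 B=39] open={}
Step 7: reserve R4 A 8 -> on_hand[A=35 B=39] avail[A=27 B=39] open={R4}
Step 8: commit R4 -> on_hand[A=27 B=39] avail[A=27 B=39] open={}
Step 9: reserve R5 B 1 -> on_hand[A=27 B=39] avail[A=27 B=38] open={R5}
Step 10: commit R5 -> on_hand[A=27 B=38] avail[A=27 B=38] open={}
Step 11: reserve R6 A 8 -> on_hand[A=27 B=38] avail[A=19 B=38] open={R6}
Step 12: reserve R7 A 3 -> on_hand[A=27 B=38] avail[A=16 B=38] open={R6,R7}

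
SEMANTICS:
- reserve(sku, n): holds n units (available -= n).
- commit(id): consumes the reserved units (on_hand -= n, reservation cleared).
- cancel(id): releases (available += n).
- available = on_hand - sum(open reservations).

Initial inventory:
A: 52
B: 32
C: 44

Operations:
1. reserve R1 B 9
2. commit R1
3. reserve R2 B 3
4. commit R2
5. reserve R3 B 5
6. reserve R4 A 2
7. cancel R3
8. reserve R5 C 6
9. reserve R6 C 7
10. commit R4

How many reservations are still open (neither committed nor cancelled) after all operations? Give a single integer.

Step 1: reserve R1 B 9 -> on_hand[A=52 B=32 C=44] avail[A=52 B=23 C=44] open={R1}
Step 2: commit R1 -> on_hand[A=52 B=23 C=44] avail[A=52 B=23 C=44] open={}
Step 3: reserve R2 B 3 -> on_hand[A=52 B=23 C=44] avail[A=52 B=20 C=44] open={R2}
Step 4: commit R2 -> on_hand[A=52 B=20 C=44] avail[A=52 B=20 C=44] open={}
Step 5: reserve R3 B 5 -> on_hand[A=52 B=20 C=44] avail[A=52 B=15 C=44] open={R3}
Step 6: reserve R4 A 2 -> on_hand[A=52 B=20 C=44] avail[A=50 B=15 C=44] open={R3,R4}
Step 7: cancel R3 -> on_hand[A=52 B=20 C=44] avail[A=50 B=20 C=44] open={R4}
Step 8: reserve R5 C 6 -> on_hand[A=52 B=20 C=44] avail[A=50 B=20 C=38] open={R4,R5}
Step 9: reserve R6 C 7 -> on_hand[A=52 B=20 C=44] avail[A=50 B=20 C=31] open={R4,R5,R6}
Step 10: commit R4 -> on_hand[A=50 B=20 C=44] avail[A=50 B=20 C=31] open={R5,R6}
Open reservations: ['R5', 'R6'] -> 2

Answer: 2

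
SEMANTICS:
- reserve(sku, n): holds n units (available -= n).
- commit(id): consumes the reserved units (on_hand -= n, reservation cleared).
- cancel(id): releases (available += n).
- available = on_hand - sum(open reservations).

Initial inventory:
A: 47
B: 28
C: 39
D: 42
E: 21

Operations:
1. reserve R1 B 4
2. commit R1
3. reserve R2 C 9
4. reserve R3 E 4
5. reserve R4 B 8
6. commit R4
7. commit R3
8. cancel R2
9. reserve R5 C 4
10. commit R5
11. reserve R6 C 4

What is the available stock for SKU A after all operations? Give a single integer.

Step 1: reserve R1 B 4 -> on_hand[A=47 B=28 C=39 D=42 E=21] avail[A=47 B=24 C=39 D=42 E=21] open={R1}
Step 2: commit R1 -> on_hand[A=47 B=24 C=39 D=42 E=21] avail[A=47 B=24 C=39 D=42 E=21] open={}
Step 3: reserve R2 C 9 -> on_hand[A=47 B=24 C=39 D=42 E=21] avail[A=47 B=24 C=30 D=42 E=21] open={R2}
Step 4: reserve R3 E 4 -> on_hand[A=47 B=24 C=39 D=42 E=21] avail[A=47 B=24 C=30 D=42 E=17] open={R2,R3}
Step 5: reserve R4 B 8 -> on_hand[A=47 B=24 C=39 D=42 E=21] avail[A=47 B=16 C=30 D=42 E=17] open={R2,R3,R4}
Step 6: commit R4 -> on_hand[A=47 B=16 C=39 D=42 E=21] avail[A=47 B=16 C=30 D=42 E=17] open={R2,R3}
Step 7: commit R3 -> on_hand[A=47 B=16 C=39 D=42 E=17] avail[A=47 B=16 C=30 D=42 E=17] open={R2}
Step 8: cancel R2 -> on_hand[A=47 B=16 C=39 D=42 E=17] avail[A=47 B=16 C=39 D=42 E=17] open={}
Step 9: reserve R5 C 4 -> on_hand[A=47 B=16 C=39 D=42 E=17] avail[A=47 B=16 C=35 D=42 E=17] open={R5}
Step 10: commit R5 -> on_hand[A=47 B=16 C=35 D=42 E=17] avail[A=47 B=16 C=35 D=42 E=17] open={}
Step 11: reserve R6 C 4 -> on_hand[A=47 B=16 C=35 D=42 E=17] avail[A=47 B=16 C=31 D=42 E=17] open={R6}
Final available[A] = 47

Answer: 47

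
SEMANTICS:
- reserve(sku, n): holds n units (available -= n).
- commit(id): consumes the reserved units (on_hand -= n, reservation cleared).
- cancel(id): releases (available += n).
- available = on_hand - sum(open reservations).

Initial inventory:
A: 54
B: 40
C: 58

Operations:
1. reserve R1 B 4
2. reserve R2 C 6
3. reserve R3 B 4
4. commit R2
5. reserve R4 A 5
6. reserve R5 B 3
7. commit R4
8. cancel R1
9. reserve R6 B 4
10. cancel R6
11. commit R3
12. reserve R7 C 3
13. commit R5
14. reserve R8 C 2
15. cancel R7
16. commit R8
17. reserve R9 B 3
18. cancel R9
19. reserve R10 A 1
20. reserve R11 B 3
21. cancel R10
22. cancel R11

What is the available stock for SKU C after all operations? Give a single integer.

Answer: 50

Derivation:
Step 1: reserve R1 B 4 -> on_hand[A=54 B=40 C=58] avail[A=54 B=36 C=58] open={R1}
Step 2: reserve R2 C 6 -> on_hand[A=54 B=40 C=58] avail[A=54 B=36 C=52] open={R1,R2}
Step 3: reserve R3 B 4 -> on_hand[A=54 B=40 C=58] avail[A=54 B=32 C=52] open={R1,R2,R3}
Step 4: commit R2 -> on_hand[A=54 B=40 C=52] avail[A=54 B=32 C=52] open={R1,R3}
Step 5: reserve R4 A 5 -> on_hand[A=54 B=40 C=52] avail[A=49 B=32 C=52] open={R1,R3,R4}
Step 6: reserve R5 B 3 -> on_hand[A=54 B=40 C=52] avail[A=49 B=29 C=52] open={R1,R3,R4,R5}
Step 7: commit R4 -> on_hand[A=49 B=40 C=52] avail[A=49 B=29 C=52] open={R1,R3,R5}
Step 8: cancel R1 -> on_hand[A=49 B=40 C=52] avail[A=49 B=33 C=52] open={R3,R5}
Step 9: reserve R6 B 4 -> on_hand[A=49 B=40 C=52] avail[A=49 B=29 C=52] open={R3,R5,R6}
Step 10: cancel R6 -> on_hand[A=49 B=40 C=52] avail[A=49 B=33 C=52] open={R3,R5}
Step 11: commit R3 -> on_hand[A=49 B=36 C=52] avail[A=49 B=33 C=52] open={R5}
Step 12: reserve R7 C 3 -> on_hand[A=49 B=36 C=52] avail[A=49 B=33 C=49] open={R5,R7}
Step 13: commit R5 -> on_hand[A=49 B=33 C=52] avail[A=49 B=33 C=49] open={R7}
Step 14: reserve R8 C 2 -> on_hand[A=49 B=33 C=52] avail[A=49 B=33 C=47] open={R7,R8}
Step 15: cancel R7 -> on_hand[A=49 B=33 C=52] avail[A=49 B=33 C=50] open={R8}
Step 16: commit R8 -> on_hand[A=49 B=33 C=50] avail[A=49 B=33 C=50] open={}
Step 17: reserve R9 B 3 -> on_hand[A=49 B=33 C=50] avail[A=49 B=30 C=50] open={R9}
Step 18: cancel R9 -> on_hand[A=49 B=33 C=50] avail[A=49 B=33 C=50] open={}
Step 19: reserve R10 A 1 -> on_hand[A=49 B=33 C=50] avail[A=48 B=33 C=50] open={R10}
Step 20: reserve R11 B 3 -> on_hand[A=49 B=33 C=50] avail[A=48 B=30 C=50] open={R10,R11}
Step 21: cancel R10 -> on_hand[A=49 B=33 C=50] avail[A=49 B=30 C=50] open={R11}
Step 22: cancel R11 -> on_hand[A=49 B=33 C=50] avail[A=49 B=33 C=50] open={}
Final available[C] = 50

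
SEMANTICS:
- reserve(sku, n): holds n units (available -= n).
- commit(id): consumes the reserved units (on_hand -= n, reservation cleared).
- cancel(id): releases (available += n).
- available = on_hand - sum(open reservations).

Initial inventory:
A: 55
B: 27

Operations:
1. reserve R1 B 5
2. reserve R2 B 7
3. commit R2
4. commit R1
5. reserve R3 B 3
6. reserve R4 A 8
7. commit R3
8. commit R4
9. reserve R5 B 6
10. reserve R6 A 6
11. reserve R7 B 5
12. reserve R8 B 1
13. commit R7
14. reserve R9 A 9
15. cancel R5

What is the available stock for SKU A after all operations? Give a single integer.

Step 1: reserve R1 B 5 -> on_hand[A=55 B=27] avail[A=55 B=22] open={R1}
Step 2: reserve R2 B 7 -> on_hand[A=55 B=27] avail[A=55 B=15] open={R1,R2}
Step 3: commit R2 -> on_hand[A=55 B=20] avail[A=55 B=15] open={R1}
Step 4: commit R1 -> on_hand[A=55 B=15] avail[A=55 B=15] open={}
Step 5: reserve R3 B 3 -> on_hand[A=55 B=15] avail[A=55 B=12] open={R3}
Step 6: reserve R4 A 8 -> on_hand[A=55 B=15] avail[A=47 B=12] open={R3,R4}
Step 7: commit R3 -> on_hand[A=55 B=12] avail[A=47 B=12] open={R4}
Step 8: commit R4 -> on_hand[A=47 B=12] avail[A=47 B=12] open={}
Step 9: reserve R5 B 6 -> on_hand[A=47 B=12] avail[A=47 B=6] open={R5}
Step 10: reserve R6 A 6 -> on_hand[A=47 B=12] avail[A=41 B=6] open={R5,R6}
Step 11: reserve R7 B 5 -> on_hand[A=47 B=12] avail[A=41 B=1] open={R5,R6,R7}
Step 12: reserve R8 B 1 -> on_hand[A=47 B=12] avail[A=41 B=0] open={R5,R6,R7,R8}
Step 13: commit R7 -> on_hand[A=47 B=7] avail[A=41 B=0] open={R5,R6,R8}
Step 14: reserve R9 A 9 -> on_hand[A=47 B=7] avail[A=32 B=0] open={R5,R6,R8,R9}
Step 15: cancel R5 -> on_hand[A=47 B=7] avail[A=32 B=6] open={R6,R8,R9}
Final available[A] = 32

Answer: 32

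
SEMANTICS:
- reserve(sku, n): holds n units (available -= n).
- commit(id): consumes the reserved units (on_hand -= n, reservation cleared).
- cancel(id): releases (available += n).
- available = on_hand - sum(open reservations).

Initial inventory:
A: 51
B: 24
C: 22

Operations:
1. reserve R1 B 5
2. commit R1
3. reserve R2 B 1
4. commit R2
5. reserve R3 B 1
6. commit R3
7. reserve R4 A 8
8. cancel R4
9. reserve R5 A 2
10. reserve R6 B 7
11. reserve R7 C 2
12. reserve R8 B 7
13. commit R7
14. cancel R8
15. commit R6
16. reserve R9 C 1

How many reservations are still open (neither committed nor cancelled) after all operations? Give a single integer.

Step 1: reserve R1 B 5 -> on_hand[A=51 B=24 C=22] avail[A=51 B=19 C=22] open={R1}
Step 2: commit R1 -> on_hand[A=51 B=19 C=22] avail[A=51 B=19 C=22] open={}
Step 3: reserve R2 B 1 -> on_hand[A=51 B=19 C=22] avail[A=51 B=18 C=22] open={R2}
Step 4: commit R2 -> on_hand[A=51 B=18 C=22] avail[A=51 B=18 C=22] open={}
Step 5: reserve R3 B 1 -> on_hand[A=51 B=18 C=22] avail[A=51 B=17 C=22] open={R3}
Step 6: commit R3 -> on_hand[A=51 B=17 C=22] avail[A=51 B=17 C=22] open={}
Step 7: reserve R4 A 8 -> on_hand[A=51 B=17 C=22] avail[A=43 B=17 C=22] open={R4}
Step 8: cancel R4 -> on_hand[A=51 B=17 C=22] avail[A=51 B=17 C=22] open={}
Step 9: reserve R5 A 2 -> on_hand[A=51 B=17 C=22] avail[A=49 B=17 C=22] open={R5}
Step 10: reserve R6 B 7 -> on_hand[A=51 B=17 C=22] avail[A=49 B=10 C=22] open={R5,R6}
Step 11: reserve R7 C 2 -> on_hand[A=51 B=17 C=22] avail[A=49 B=10 C=20] open={R5,R6,R7}
Step 12: reserve R8 B 7 -> on_hand[A=51 B=17 C=22] avail[A=49 B=3 C=20] open={R5,R6,R7,R8}
Step 13: commit R7 -> on_hand[A=51 B=17 C=20] avail[A=49 B=3 C=20] open={R5,R6,R8}
Step 14: cancel R8 -> on_hand[A=51 B=17 C=20] avail[A=49 B=10 C=20] open={R5,R6}
Step 15: commit R6 -> on_hand[A=51 B=10 C=20] avail[A=49 B=10 C=20] open={R5}
Step 16: reserve R9 C 1 -> on_hand[A=51 B=10 C=20] avail[A=49 B=10 C=19] open={R5,R9}
Open reservations: ['R5', 'R9'] -> 2

Answer: 2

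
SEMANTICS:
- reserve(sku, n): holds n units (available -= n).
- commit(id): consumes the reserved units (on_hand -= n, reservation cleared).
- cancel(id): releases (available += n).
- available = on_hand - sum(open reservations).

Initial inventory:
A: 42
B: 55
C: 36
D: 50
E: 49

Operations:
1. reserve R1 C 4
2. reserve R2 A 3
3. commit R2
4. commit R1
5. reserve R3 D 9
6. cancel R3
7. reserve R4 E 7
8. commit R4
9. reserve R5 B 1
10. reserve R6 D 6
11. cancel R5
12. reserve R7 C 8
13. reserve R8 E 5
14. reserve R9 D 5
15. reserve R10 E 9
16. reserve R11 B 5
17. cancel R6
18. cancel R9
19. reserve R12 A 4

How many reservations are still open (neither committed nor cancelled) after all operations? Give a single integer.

Step 1: reserve R1 C 4 -> on_hand[A=42 B=55 C=36 D=50 E=49] avail[A=42 B=55 C=32 D=50 E=49] open={R1}
Step 2: reserve R2 A 3 -> on_hand[A=42 B=55 C=36 D=50 E=49] avail[A=39 B=55 C=32 D=50 E=49] open={R1,R2}
Step 3: commit R2 -> on_hand[A=39 B=55 C=36 D=50 E=49] avail[A=39 B=55 C=32 D=50 E=49] open={R1}
Step 4: commit R1 -> on_hand[A=39 B=55 C=32 D=50 E=49] avail[A=39 B=55 C=32 D=50 E=49] open={}
Step 5: reserve R3 D 9 -> on_hand[A=39 B=55 C=32 D=50 E=49] avail[A=39 B=55 C=32 D=41 E=49] open={R3}
Step 6: cancel R3 -> on_hand[A=39 B=55 C=32 D=50 E=49] avail[A=39 B=55 C=32 D=50 E=49] open={}
Step 7: reserve R4 E 7 -> on_hand[A=39 B=55 C=32 D=50 E=49] avail[A=39 B=55 C=32 D=50 E=42] open={R4}
Step 8: commit R4 -> on_hand[A=39 B=55 C=32 D=50 E=42] avail[A=39 B=55 C=32 D=50 E=42] open={}
Step 9: reserve R5 B 1 -> on_hand[A=39 B=55 C=32 D=50 E=42] avail[A=39 B=54 C=32 D=50 E=42] open={R5}
Step 10: reserve R6 D 6 -> on_hand[A=39 B=55 C=32 D=50 E=42] avail[A=39 B=54 C=32 D=44 E=42] open={R5,R6}
Step 11: cancel R5 -> on_hand[A=39 B=55 C=32 D=50 E=42] avail[A=39 B=55 C=32 D=44 E=42] open={R6}
Step 12: reserve R7 C 8 -> on_hand[A=39 B=55 C=32 D=50 E=42] avail[A=39 B=55 C=24 D=44 E=42] open={R6,R7}
Step 13: reserve R8 E 5 -> on_hand[A=39 B=55 C=32 D=50 E=42] avail[A=39 B=55 C=24 D=44 E=37] open={R6,R7,R8}
Step 14: reserve R9 D 5 -> on_hand[A=39 B=55 C=32 D=50 E=42] avail[A=39 B=55 C=24 D=39 E=37] open={R6,R7,R8,R9}
Step 15: reserve R10 E 9 -> on_hand[A=39 B=55 C=32 D=50 E=42] avail[A=39 B=55 C=24 D=39 E=28] open={R10,R6,R7,R8,R9}
Step 16: reserve R11 B 5 -> on_hand[A=39 B=55 C=32 D=50 E=42] avail[A=39 B=50 C=24 D=39 E=28] open={R10,R11,R6,R7,R8,R9}
Step 17: cancel R6 -> on_hand[A=39 B=55 C=32 D=50 E=42] avail[A=39 B=50 C=24 D=45 E=28] open={R10,R11,R7,R8,R9}
Step 18: cancel R9 -> on_hand[A=39 B=55 C=32 D=50 E=42] avail[A=39 B=50 C=24 D=50 E=28] open={R10,R11,R7,R8}
Step 19: reserve R12 A 4 -> on_hand[A=39 B=55 C=32 D=50 E=42] avail[A=35 B=50 C=24 D=50 E=28] open={R10,R11,R12,R7,R8}
Open reservations: ['R10', 'R11', 'R12', 'R7', 'R8'] -> 5

Answer: 5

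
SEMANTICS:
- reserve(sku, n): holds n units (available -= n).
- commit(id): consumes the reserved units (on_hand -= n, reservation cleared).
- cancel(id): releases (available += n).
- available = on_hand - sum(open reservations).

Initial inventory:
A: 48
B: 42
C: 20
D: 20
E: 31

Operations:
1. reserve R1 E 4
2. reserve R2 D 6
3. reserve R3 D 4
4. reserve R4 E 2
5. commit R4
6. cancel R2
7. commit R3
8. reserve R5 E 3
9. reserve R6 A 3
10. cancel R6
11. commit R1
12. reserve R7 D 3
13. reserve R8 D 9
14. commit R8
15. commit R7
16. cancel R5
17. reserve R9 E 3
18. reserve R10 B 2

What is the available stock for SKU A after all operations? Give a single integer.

Answer: 48

Derivation:
Step 1: reserve R1 E 4 -> on_hand[A=48 B=42 C=20 D=20 E=31] avail[A=48 B=42 C=20 D=20 E=27] open={R1}
Step 2: reserve R2 D 6 -> on_hand[A=48 B=42 C=20 D=20 E=31] avail[A=48 B=42 C=20 D=14 E=27] open={R1,R2}
Step 3: reserve R3 D 4 -> on_hand[A=48 B=42 C=20 D=20 E=31] avail[A=48 B=42 C=20 D=10 E=27] open={R1,R2,R3}
Step 4: reserve R4 E 2 -> on_hand[A=48 B=42 C=20 D=20 E=31] avail[A=48 B=42 C=20 D=10 E=25] open={R1,R2,R3,R4}
Step 5: commit R4 -> on_hand[A=48 B=42 C=20 D=20 E=29] avail[A=48 B=42 C=20 D=10 E=25] open={R1,R2,R3}
Step 6: cancel R2 -> on_hand[A=48 B=42 C=20 D=20 E=29] avail[A=48 B=42 C=20 D=16 E=25] open={R1,R3}
Step 7: commit R3 -> on_hand[A=48 B=42 C=20 D=16 E=29] avail[A=48 B=42 C=20 D=16 E=25] open={R1}
Step 8: reserve R5 E 3 -> on_hand[A=48 B=42 C=20 D=16 E=29] avail[A=48 B=42 C=20 D=16 E=22] open={R1,R5}
Step 9: reserve R6 A 3 -> on_hand[A=48 B=42 C=20 D=16 E=29] avail[A=45 B=42 C=20 D=16 E=22] open={R1,R5,R6}
Step 10: cancel R6 -> on_hand[A=48 B=42 C=20 D=16 E=29] avail[A=48 B=42 C=20 D=16 E=22] open={R1,R5}
Step 11: commit R1 -> on_hand[A=48 B=42 C=20 D=16 E=25] avail[A=48 B=42 C=20 D=16 E=22] open={R5}
Step 12: reserve R7 D 3 -> on_hand[A=48 B=42 C=20 D=16 E=25] avail[A=48 B=42 C=20 D=13 E=22] open={R5,R7}
Step 13: reserve R8 D 9 -> on_hand[A=48 B=42 C=20 D=16 E=25] avail[A=48 B=42 C=20 D=4 E=22] open={R5,R7,R8}
Step 14: commit R8 -> on_hand[A=48 B=42 C=20 D=7 E=25] avail[A=48 B=42 C=20 D=4 E=22] open={R5,R7}
Step 15: commit R7 -> on_hand[A=48 B=42 C=20 D=4 E=25] avail[A=48 B=42 C=20 D=4 E=22] open={R5}
Step 16: cancel R5 -> on_hand[A=48 B=42 C=20 D=4 E=25] avail[A=48 B=42 C=20 D=4 E=25] open={}
Step 17: reserve R9 E 3 -> on_hand[A=48 B=42 C=20 D=4 E=25] avail[A=48 B=42 C=20 D=4 E=22] open={R9}
Step 18: reserve R10 B 2 -> on_hand[A=48 B=42 C=20 D=4 E=25] avail[A=48 B=40 C=20 D=4 E=22] open={R10,R9}
Final available[A] = 48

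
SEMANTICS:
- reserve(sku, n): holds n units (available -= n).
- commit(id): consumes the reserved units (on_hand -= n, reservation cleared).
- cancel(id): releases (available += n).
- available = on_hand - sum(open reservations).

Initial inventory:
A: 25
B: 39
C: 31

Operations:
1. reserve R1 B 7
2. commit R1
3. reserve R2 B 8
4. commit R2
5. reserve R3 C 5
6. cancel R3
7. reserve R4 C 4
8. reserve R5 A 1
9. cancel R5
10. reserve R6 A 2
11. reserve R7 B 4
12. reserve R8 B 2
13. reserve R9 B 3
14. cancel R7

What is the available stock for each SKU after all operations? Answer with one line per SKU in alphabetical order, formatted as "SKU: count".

Answer: A: 23
B: 19
C: 27

Derivation:
Step 1: reserve R1 B 7 -> on_hand[A=25 B=39 C=31] avail[A=25 B=32 C=31] open={R1}
Step 2: commit R1 -> on_hand[A=25 B=32 C=31] avail[A=25 B=32 C=31] open={}
Step 3: reserve R2 B 8 -> on_hand[A=25 B=32 C=31] avail[A=25 B=24 C=31] open={R2}
Step 4: commit R2 -> on_hand[A=25 B=24 C=31] avail[A=25 B=24 C=31] open={}
Step 5: reserve R3 C 5 -> on_hand[A=25 B=24 C=31] avail[A=25 B=24 C=26] open={R3}
Step 6: cancel R3 -> on_hand[A=25 B=24 C=31] avail[A=25 B=24 C=31] open={}
Step 7: reserve R4 C 4 -> on_hand[A=25 B=24 C=31] avail[A=25 B=24 C=27] open={R4}
Step 8: reserve R5 A 1 -> on_hand[A=25 B=24 C=31] avail[A=24 B=24 C=27] open={R4,R5}
Step 9: cancel R5 -> on_hand[A=25 B=24 C=31] avail[A=25 B=24 C=27] open={R4}
Step 10: reserve R6 A 2 -> on_hand[A=25 B=24 C=31] avail[A=23 B=24 C=27] open={R4,R6}
Step 11: reserve R7 B 4 -> on_hand[A=25 B=24 C=31] avail[A=23 B=20 C=27] open={R4,R6,R7}
Step 12: reserve R8 B 2 -> on_hand[A=25 B=24 C=31] avail[A=23 B=18 C=27] open={R4,R6,R7,R8}
Step 13: reserve R9 B 3 -> on_hand[A=25 B=24 C=31] avail[A=23 B=15 C=27] open={R4,R6,R7,R8,R9}
Step 14: cancel R7 -> on_hand[A=25 B=24 C=31] avail[A=23 B=19 C=27] open={R4,R6,R8,R9}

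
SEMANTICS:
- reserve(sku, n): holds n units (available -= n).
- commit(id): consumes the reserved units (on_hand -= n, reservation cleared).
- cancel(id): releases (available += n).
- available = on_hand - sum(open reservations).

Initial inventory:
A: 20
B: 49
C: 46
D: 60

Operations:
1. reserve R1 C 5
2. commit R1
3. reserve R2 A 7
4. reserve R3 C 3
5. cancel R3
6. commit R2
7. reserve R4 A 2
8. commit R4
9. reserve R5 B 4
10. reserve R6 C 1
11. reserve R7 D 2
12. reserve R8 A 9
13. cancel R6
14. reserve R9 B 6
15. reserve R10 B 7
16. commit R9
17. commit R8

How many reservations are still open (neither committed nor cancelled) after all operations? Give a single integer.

Step 1: reserve R1 C 5 -> on_hand[A=20 B=49 C=46 D=60] avail[A=20 B=49 C=41 D=60] open={R1}
Step 2: commit R1 -> on_hand[A=20 B=49 C=41 D=60] avail[A=20 B=49 C=41 D=60] open={}
Step 3: reserve R2 A 7 -> on_hand[A=20 B=49 C=41 D=60] avail[A=13 B=49 C=41 D=60] open={R2}
Step 4: reserve R3 C 3 -> on_hand[A=20 B=49 C=41 D=60] avail[A=13 B=49 C=38 D=60] open={R2,R3}
Step 5: cancel R3 -> on_hand[A=20 B=49 C=41 D=60] avail[A=13 B=49 C=41 D=60] open={R2}
Step 6: commit R2 -> on_hand[A=13 B=49 C=41 D=60] avail[A=13 B=49 C=41 D=60] open={}
Step 7: reserve R4 A 2 -> on_hand[A=13 B=49 C=41 D=60] avail[A=11 B=49 C=41 D=60] open={R4}
Step 8: commit R4 -> on_hand[A=11 B=49 C=41 D=60] avail[A=11 B=49 C=41 D=60] open={}
Step 9: reserve R5 B 4 -> on_hand[A=11 B=49 C=41 D=60] avail[A=11 B=45 C=41 D=60] open={R5}
Step 10: reserve R6 C 1 -> on_hand[A=11 B=49 C=41 D=60] avail[A=11 B=45 C=40 D=60] open={R5,R6}
Step 11: reserve R7 D 2 -> on_hand[A=11 B=49 C=41 D=60] avail[A=11 B=45 C=40 D=58] open={R5,R6,R7}
Step 12: reserve R8 A 9 -> on_hand[A=11 B=49 C=41 D=60] avail[A=2 B=45 C=40 D=58] open={R5,R6,R7,R8}
Step 13: cancel R6 -> on_hand[A=11 B=49 C=41 D=60] avail[A=2 B=45 C=41 D=58] open={R5,R7,R8}
Step 14: reserve R9 B 6 -> on_hand[A=11 B=49 C=41 D=60] avail[A=2 B=39 C=41 D=58] open={R5,R7,R8,R9}
Step 15: reserve R10 B 7 -> on_hand[A=11 B=49 C=41 D=60] avail[A=2 B=32 C=41 D=58] open={R10,R5,R7,R8,R9}
Step 16: commit R9 -> on_hand[A=11 B=43 C=41 D=60] avail[A=2 B=32 C=41 D=58] open={R10,R5,R7,R8}
Step 17: commit R8 -> on_hand[A=2 B=43 C=41 D=60] avail[A=2 B=32 C=41 D=58] open={R10,R5,R7}
Open reservations: ['R10', 'R5', 'R7'] -> 3

Answer: 3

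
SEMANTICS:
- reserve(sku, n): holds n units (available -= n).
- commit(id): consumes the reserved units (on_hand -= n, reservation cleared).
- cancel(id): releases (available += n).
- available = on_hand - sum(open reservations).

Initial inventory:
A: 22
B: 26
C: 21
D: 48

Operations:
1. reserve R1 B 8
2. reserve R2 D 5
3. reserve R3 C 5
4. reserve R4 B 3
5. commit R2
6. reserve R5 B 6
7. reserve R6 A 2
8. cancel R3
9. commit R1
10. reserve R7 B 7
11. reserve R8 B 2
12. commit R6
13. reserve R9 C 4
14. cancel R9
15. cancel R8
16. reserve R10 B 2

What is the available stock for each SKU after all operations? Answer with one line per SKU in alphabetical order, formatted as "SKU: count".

Step 1: reserve R1 B 8 -> on_hand[A=22 B=26 C=21 D=48] avail[A=22 B=18 C=21 D=48] open={R1}
Step 2: reserve R2 D 5 -> on_hand[A=22 B=26 C=21 D=48] avail[A=22 B=18 C=21 D=43] open={R1,R2}
Step 3: reserve R3 C 5 -> on_hand[A=22 B=26 C=21 D=48] avail[A=22 B=18 C=16 D=43] open={R1,R2,R3}
Step 4: reserve R4 B 3 -> on_hand[A=22 B=26 C=21 D=48] avail[A=22 B=15 C=16 D=43] open={R1,R2,R3,R4}
Step 5: commit R2 -> on_hand[A=22 B=26 C=21 D=43] avail[A=22 B=15 C=16 D=43] open={R1,R3,R4}
Step 6: reserve R5 B 6 -> on_hand[A=22 B=26 C=21 D=43] avail[A=22 B=9 C=16 D=43] open={R1,R3,R4,R5}
Step 7: reserve R6 A 2 -> on_hand[A=22 B=26 C=21 D=43] avail[A=20 B=9 C=16 D=43] open={R1,R3,R4,R5,R6}
Step 8: cancel R3 -> on_hand[A=22 B=26 C=21 D=43] avail[A=20 B=9 C=21 D=43] open={R1,R4,R5,R6}
Step 9: commit R1 -> on_hand[A=22 B=18 C=21 D=43] avail[A=20 B=9 C=21 D=43] open={R4,R5,R6}
Step 10: reserve R7 B 7 -> on_hand[A=22 B=18 C=21 D=43] avail[A=20 B=2 C=21 D=43] open={R4,R5,R6,R7}
Step 11: reserve R8 B 2 -> on_hand[A=22 B=18 C=21 D=43] avail[A=20 B=0 C=21 D=43] open={R4,R5,R6,R7,R8}
Step 12: commit R6 -> on_hand[A=20 B=18 C=21 D=43] avail[A=20 B=0 C=21 D=43] open={R4,R5,R7,R8}
Step 13: reserve R9 C 4 -> on_hand[A=20 B=18 C=21 D=43] avail[A=20 B=0 C=17 D=43] open={R4,R5,R7,R8,R9}
Step 14: cancel R9 -> on_hand[A=20 B=18 C=21 D=43] avail[A=20 B=0 C=21 D=43] open={R4,R5,R7,R8}
Step 15: cancel R8 -> on_hand[A=20 B=18 C=21 D=43] avail[A=20 B=2 C=21 D=43] open={R4,R5,R7}
Step 16: reserve R10 B 2 -> on_hand[A=20 B=18 C=21 D=43] avail[A=20 B=0 C=21 D=43] open={R10,R4,R5,R7}

Answer: A: 20
B: 0
C: 21
D: 43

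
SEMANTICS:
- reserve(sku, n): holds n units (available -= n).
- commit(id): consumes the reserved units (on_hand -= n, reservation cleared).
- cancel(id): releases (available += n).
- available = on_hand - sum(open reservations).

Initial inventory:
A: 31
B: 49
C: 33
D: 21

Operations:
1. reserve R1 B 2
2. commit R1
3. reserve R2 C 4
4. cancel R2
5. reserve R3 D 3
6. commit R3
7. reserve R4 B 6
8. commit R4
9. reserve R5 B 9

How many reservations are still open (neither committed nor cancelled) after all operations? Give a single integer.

Step 1: reserve R1 B 2 -> on_hand[A=31 B=49 C=33 D=21] avail[A=31 B=47 C=33 D=21] open={R1}
Step 2: commit R1 -> on_hand[A=31 B=47 C=33 D=21] avail[A=31 B=47 C=33 D=21] open={}
Step 3: reserve R2 C 4 -> on_hand[A=31 B=47 C=33 D=21] avail[A=31 B=47 C=29 D=21] open={R2}
Step 4: cancel R2 -> on_hand[A=31 B=47 C=33 D=21] avail[A=31 B=47 C=33 D=21] open={}
Step 5: reserve R3 D 3 -> on_hand[A=31 B=47 C=33 D=21] avail[A=31 B=47 C=33 D=18] open={R3}
Step 6: commit R3 -> on_hand[A=31 B=47 C=33 D=18] avail[A=31 B=47 C=33 D=18] open={}
Step 7: reserve R4 B 6 -> on_hand[A=31 B=47 C=33 D=18] avail[A=31 B=41 C=33 D=18] open={R4}
Step 8: commit R4 -> on_hand[A=31 B=41 C=33 D=18] avail[A=31 B=41 C=33 D=18] open={}
Step 9: reserve R5 B 9 -> on_hand[A=31 B=41 C=33 D=18] avail[A=31 B=32 C=33 D=18] open={R5}
Open reservations: ['R5'] -> 1

Answer: 1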